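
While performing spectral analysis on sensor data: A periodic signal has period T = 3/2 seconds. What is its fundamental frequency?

The fundamental frequency is the reciprocal of the period.
f = 1/T = 1/(3/2) = 2/3 Hz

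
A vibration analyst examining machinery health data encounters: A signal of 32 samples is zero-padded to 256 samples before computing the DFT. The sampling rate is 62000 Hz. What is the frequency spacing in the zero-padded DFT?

Original DFT: N = 32, resolution = f_s/N = 62000/32 = 3875/2 Hz
Zero-padded DFT: N = 256, resolution = f_s/N = 62000/256 = 3875/16 Hz
Zero-padding interpolates the spectrum (finer frequency grid)
but does NOT improve the true spectral resolution (ability to resolve close frequencies).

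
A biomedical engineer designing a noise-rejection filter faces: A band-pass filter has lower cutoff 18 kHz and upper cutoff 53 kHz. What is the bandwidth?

Bandwidth = f_high - f_low
= 53 kHz - 18 kHz = 35 kHz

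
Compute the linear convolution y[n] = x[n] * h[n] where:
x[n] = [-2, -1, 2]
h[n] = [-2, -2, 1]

y[n] = sum_k x[k]*h[n-k]. Output length = len(x) + len(h) - 1 = 3 + 3 - 1 = 5.
y[0] = -2*-2 = 4
y[1] = -1*-2 + -2*-2 = 6
y[2] = 2*-2 + -1*-2 + -2*1 = -4
y[3] = 2*-2 + -1*1 = -5
y[4] = 2*1 = 2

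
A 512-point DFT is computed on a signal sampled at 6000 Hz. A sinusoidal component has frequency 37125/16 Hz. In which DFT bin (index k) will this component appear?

DFT frequency resolution = f_s/N = 6000/512 = 375/32 Hz
Bin index k = f_signal / resolution = 37125/16 / 375/32 = 198
The signal frequency 37125/16 Hz falls in DFT bin k = 198.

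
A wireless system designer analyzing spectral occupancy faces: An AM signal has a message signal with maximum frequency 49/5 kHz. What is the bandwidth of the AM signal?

In AM (double-sideband), the bandwidth is twice the message frequency.
BW = 2 * f_m = 2 * 49/5 kHz = 98/5 kHz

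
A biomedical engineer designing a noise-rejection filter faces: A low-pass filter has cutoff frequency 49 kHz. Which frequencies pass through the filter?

A low-pass filter passes all frequencies below the cutoff frequency 49 kHz and attenuates higher frequencies.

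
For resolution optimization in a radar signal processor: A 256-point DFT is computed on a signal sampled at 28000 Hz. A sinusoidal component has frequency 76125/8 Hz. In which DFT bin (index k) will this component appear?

DFT frequency resolution = f_s/N = 28000/256 = 875/8 Hz
Bin index k = f_signal / resolution = 76125/8 / 875/8 = 87
The signal frequency 76125/8 Hz falls in DFT bin k = 87.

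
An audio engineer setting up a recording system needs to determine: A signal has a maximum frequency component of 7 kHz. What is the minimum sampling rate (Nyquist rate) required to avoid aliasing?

By the Nyquist-Shannon sampling theorem,
the minimum sampling rate (Nyquist rate) must be at least 2 * f_max.
Nyquist rate = 2 * 7 kHz = 14 kHz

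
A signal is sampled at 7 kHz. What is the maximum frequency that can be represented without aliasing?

The maximum frequency that can be represented without aliasing
is the Nyquist frequency: f_max = f_s / 2 = 7 kHz / 2 = 7/2 kHz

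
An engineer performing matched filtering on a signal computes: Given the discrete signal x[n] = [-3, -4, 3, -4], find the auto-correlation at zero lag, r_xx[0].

The auto-correlation at zero lag r_xx[0] equals the signal energy.
r_xx[0] = sum of x[n]^2 = (-3)^2 + (-4)^2 + 3^2 + (-4)^2
= 9 + 16 + 9 + 16 = 50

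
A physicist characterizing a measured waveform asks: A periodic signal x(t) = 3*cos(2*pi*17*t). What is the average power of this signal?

Average power of A*cos(wt) is A^2/2.
P = 3^2 / 2 = 9/2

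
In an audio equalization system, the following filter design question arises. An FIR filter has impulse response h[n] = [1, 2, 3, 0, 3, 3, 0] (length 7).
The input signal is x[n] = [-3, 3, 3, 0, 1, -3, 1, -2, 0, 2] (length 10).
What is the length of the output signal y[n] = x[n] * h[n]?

For linear convolution, the output length is:
len(y) = len(x) + len(h) - 1 = 10 + 7 - 1 = 16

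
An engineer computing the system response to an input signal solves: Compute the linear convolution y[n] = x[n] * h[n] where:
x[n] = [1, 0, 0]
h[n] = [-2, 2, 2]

y[n] = sum_k x[k]*h[n-k]. Output length = len(x) + len(h) - 1 = 3 + 3 - 1 = 5.
y[0] = 1*-2 = -2
y[1] = 0*-2 + 1*2 = 2
y[2] = 0*-2 + 0*2 + 1*2 = 2
y[3] = 0*2 + 0*2 = 0
y[4] = 0*2 = 0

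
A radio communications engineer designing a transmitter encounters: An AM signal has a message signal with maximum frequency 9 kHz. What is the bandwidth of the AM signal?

In AM (double-sideband), the bandwidth is twice the message frequency.
BW = 2 * f_m = 2 * 9 kHz = 18 kHz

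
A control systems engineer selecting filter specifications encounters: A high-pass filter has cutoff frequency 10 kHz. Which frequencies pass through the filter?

A high-pass filter passes all frequencies above the cutoff frequency 10 kHz and attenuates lower frequencies.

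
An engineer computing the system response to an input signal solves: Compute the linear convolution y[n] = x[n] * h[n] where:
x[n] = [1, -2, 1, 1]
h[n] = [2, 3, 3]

y[n] = sum_k x[k]*h[n-k]. Output length = len(x) + len(h) - 1 = 4 + 3 - 1 = 6.
y[0] = 1*2 = 2
y[1] = -2*2 + 1*3 = -1
y[2] = 1*2 + -2*3 + 1*3 = -1
y[3] = 1*2 + 1*3 + -2*3 = -1
y[4] = 1*3 + 1*3 = 6
y[5] = 1*3 = 3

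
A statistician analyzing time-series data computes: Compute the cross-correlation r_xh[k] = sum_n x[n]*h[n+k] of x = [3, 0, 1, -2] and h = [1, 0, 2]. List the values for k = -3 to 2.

Both sequences indexed from 0 and zero outside their support.
Lags with overlap: k = -3 to 2.
  r_xh[-3] = x[3]*h[0] = -2
  r_xh[-2] = x[2]*h[0] + x[3]*h[1] = 1
  r_xh[-1] = x[1]*h[0] + x[2]*h[1] + x[3]*h[2] = -4
  r_xh[0] = x[0]*h[0] + x[1]*h[1] + x[2]*h[2] = 5
  r_xh[1] = x[0]*h[1] + x[1]*h[2] = 0
  r_xh[2] = x[0]*h[2] = 6
r_xh = [-2, 1, -4, 5, 0, 6] (for k = -3, ..., 2)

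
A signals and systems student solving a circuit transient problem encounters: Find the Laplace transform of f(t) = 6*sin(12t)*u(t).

Standard pair: sin(wt)*u(t) <-> w/(s^2+w^2)
With w = 12: L{6*sin(12t)*u(t)} = 72/(s^2+144)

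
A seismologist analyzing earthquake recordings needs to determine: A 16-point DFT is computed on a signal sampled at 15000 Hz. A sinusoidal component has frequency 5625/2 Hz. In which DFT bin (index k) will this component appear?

DFT frequency resolution = f_s/N = 15000/16 = 1875/2 Hz
Bin index k = f_signal / resolution = 5625/2 / 1875/2 = 3
The signal frequency 5625/2 Hz falls in DFT bin k = 3.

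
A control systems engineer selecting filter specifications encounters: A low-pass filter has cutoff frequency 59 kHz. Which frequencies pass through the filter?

A low-pass filter passes all frequencies below the cutoff frequency 59 kHz and attenuates higher frequencies.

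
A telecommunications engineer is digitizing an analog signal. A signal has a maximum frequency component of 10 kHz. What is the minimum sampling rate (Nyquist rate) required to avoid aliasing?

By the Nyquist-Shannon sampling theorem,
the minimum sampling rate (Nyquist rate) must be at least 2 * f_max.
Nyquist rate = 2 * 10 kHz = 20 kHz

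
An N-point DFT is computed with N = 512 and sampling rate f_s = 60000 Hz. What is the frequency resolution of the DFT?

DFT frequency resolution = f_s / N
= 60000 / 512 = 1875/16 Hz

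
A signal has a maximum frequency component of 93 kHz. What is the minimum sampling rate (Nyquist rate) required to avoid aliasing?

By the Nyquist-Shannon sampling theorem,
the minimum sampling rate (Nyquist rate) must be at least 2 * f_max.
Nyquist rate = 2 * 93 kHz = 186 kHz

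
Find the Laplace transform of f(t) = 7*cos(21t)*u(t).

Standard pair: cos(wt)*u(t) <-> s/(s^2+w^2)
With w = 21: L{7*cos(21t)*u(t)} = 7s/(s^2+441)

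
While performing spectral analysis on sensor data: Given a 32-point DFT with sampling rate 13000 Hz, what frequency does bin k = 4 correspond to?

The frequency of DFT bin k is: f_k = k * f_s / N
f_4 = 4 * 13000 / 32 = 1625 Hz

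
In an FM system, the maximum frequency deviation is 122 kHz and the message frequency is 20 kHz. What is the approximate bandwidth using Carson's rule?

Carson's rule: BW = 2*(delta_f + f_m)
= 2*(122 + 20) kHz = 284 kHz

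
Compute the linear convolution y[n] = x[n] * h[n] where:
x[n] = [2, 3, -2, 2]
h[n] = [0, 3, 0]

y[n] = sum_k x[k]*h[n-k]. Output length = len(x) + len(h) - 1 = 4 + 3 - 1 = 6.
y[0] = 2*0 = 0
y[1] = 3*0 + 2*3 = 6
y[2] = -2*0 + 3*3 + 2*0 = 9
y[3] = 2*0 + -2*3 + 3*0 = -6
y[4] = 2*3 + -2*0 = 6
y[5] = 2*0 = 0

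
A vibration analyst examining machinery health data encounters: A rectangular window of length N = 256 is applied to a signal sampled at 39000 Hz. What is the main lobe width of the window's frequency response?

For a rectangular window of length N,
the main lobe width in frequency is 2*f_s/N.
= 2*39000/256 = 4875/16 Hz
This determines the minimum frequency separation for resolving two sinusoids.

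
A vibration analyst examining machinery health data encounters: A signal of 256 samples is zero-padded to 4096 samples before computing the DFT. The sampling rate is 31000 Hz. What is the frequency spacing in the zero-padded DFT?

Original DFT: N = 256, resolution = f_s/N = 31000/256 = 3875/32 Hz
Zero-padded DFT: N = 4096, resolution = f_s/N = 31000/4096 = 3875/512 Hz
Zero-padding interpolates the spectrum (finer frequency grid)
but does NOT improve the true spectral resolution (ability to resolve close frequencies).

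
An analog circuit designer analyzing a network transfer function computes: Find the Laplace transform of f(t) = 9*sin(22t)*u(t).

Standard pair: sin(wt)*u(t) <-> w/(s^2+w^2)
With w = 22: L{9*sin(22t)*u(t)} = 198/(s^2+484)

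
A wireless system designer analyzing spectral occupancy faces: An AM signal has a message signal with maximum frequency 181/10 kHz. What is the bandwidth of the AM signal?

In AM (double-sideband), the bandwidth is twice the message frequency.
BW = 2 * f_m = 2 * 181/10 kHz = 181/5 kHz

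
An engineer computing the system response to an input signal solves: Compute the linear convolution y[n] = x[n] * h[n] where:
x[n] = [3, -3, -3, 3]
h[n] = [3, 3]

y[n] = sum_k x[k]*h[n-k]. Output length = len(x) + len(h) - 1 = 4 + 2 - 1 = 5.
y[0] = 3*3 = 9
y[1] = -3*3 + 3*3 = 0
y[2] = -3*3 + -3*3 = -18
y[3] = 3*3 + -3*3 = 0
y[4] = 3*3 = 9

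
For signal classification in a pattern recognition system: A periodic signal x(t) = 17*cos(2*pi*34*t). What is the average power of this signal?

Average power of A*cos(wt) is A^2/2.
P = 17^2 / 2 = 289/2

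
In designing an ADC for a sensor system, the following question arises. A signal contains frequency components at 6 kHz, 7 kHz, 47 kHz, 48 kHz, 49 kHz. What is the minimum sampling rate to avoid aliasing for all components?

The highest frequency component is f_max = 49 kHz.
Nyquist rate = 2 * f_max = 2 * 49 kHz = 98 kHz.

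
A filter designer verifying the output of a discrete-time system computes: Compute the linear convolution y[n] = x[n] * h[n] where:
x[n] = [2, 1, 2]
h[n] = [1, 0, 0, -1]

y[n] = sum_k x[k]*h[n-k]. Output length = len(x) + len(h) - 1 = 3 + 4 - 1 = 6.
y[0] = 2*1 = 2
y[1] = 1*1 + 2*0 = 1
y[2] = 2*1 + 1*0 + 2*0 = 2
y[3] = 2*0 + 1*0 + 2*-1 = -2
y[4] = 2*0 + 1*-1 = -1
y[5] = 2*-1 = -2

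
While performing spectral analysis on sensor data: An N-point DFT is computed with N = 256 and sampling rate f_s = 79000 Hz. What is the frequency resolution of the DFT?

DFT frequency resolution = f_s / N
= 79000 / 256 = 9875/32 Hz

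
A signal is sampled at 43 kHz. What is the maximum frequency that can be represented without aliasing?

The maximum frequency that can be represented without aliasing
is the Nyquist frequency: f_max = f_s / 2 = 43 kHz / 2 = 43/2 kHz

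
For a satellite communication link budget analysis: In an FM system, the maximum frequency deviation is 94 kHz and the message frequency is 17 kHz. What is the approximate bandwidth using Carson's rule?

Carson's rule: BW = 2*(delta_f + f_m)
= 2*(94 + 17) kHz = 222 kHz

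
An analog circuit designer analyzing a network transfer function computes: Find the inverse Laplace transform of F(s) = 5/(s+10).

Standard pair: k/(s+a) <-> k*e^(-at)*u(t)
With k=5, a=10: f(t) = 5*e^(-10t)*u(t)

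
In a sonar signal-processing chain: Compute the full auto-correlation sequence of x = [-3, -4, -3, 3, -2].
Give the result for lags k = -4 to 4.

r_xx[k] = sum_m x[m]*x[m+k], indexed from 0, for k = -4 to 4:
  r_xx[-4] = x[4]*x[0] = 6
  r_xx[-3] = x[3]*x[0] + x[4]*x[1] = -1
  r_xx[-2] = x[2]*x[0] + x[3]*x[1] + x[4]*x[2] = 3
  r_xx[-1] = x[1]*x[0] + x[2]*x[1] + x[3]*x[2] + x[4]*x[3] = 9
  r_xx[0] = x[0]*x[0] + x[1]*x[1] + x[2]*x[2] + x[3]*x[3] + x[4]*x[4] = 47
  r_xx[1] = x[0]*x[1] + x[1]*x[2] + x[2]*x[3] + x[3]*x[4] = 9
  r_xx[2] = x[0]*x[2] + x[1]*x[3] + x[2]*x[4] = 3
  r_xx[3] = x[0]*x[3] + x[1]*x[4] = -1
  r_xx[4] = x[0]*x[4] = 6
r_xx = [6, -1, 3, 9, 47, 9, 3, -1, 6]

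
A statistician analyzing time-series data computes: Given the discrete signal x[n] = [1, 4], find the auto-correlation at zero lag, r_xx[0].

The auto-correlation at zero lag r_xx[0] equals the signal energy.
r_xx[0] = sum of x[n]^2 = 1^2 + 4^2
= 1 + 16 = 17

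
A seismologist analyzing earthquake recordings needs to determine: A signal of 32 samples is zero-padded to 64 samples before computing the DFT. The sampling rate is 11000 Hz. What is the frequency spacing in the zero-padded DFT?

Original DFT: N = 32, resolution = f_s/N = 11000/32 = 1375/4 Hz
Zero-padded DFT: N = 64, resolution = f_s/N = 11000/64 = 1375/8 Hz
Zero-padding interpolates the spectrum (finer frequency grid)
but does NOT improve the true spectral resolution (ability to resolve close frequencies).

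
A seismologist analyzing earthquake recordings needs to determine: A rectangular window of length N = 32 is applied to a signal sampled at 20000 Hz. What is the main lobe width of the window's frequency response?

For a rectangular window of length N,
the main lobe width in frequency is 2*f_s/N.
= 2*20000/32 = 1250 Hz
This determines the minimum frequency separation for resolving two sinusoids.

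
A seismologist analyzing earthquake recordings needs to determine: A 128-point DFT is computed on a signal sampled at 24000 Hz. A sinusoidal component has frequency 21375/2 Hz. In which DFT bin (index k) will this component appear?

DFT frequency resolution = f_s/N = 24000/128 = 375/2 Hz
Bin index k = f_signal / resolution = 21375/2 / 375/2 = 57
The signal frequency 21375/2 Hz falls in DFT bin k = 57.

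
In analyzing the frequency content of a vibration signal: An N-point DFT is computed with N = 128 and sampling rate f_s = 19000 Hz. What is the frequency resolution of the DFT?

DFT frequency resolution = f_s / N
= 19000 / 128 = 2375/16 Hz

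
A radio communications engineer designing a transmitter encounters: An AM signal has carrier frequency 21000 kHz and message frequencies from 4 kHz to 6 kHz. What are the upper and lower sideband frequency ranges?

Upper sideband (USB) = fc + [fm_low, fm_high] = 21000 + [4, 6] = [21004, 21006] kHz
Lower sideband (LSB) = fc - [fm_high, fm_low] = 21000 - [6, 4] = [20994, 20996] kHz
Total occupied spectrum: 20994 kHz to 21006 kHz (plus carrier at 21000 kHz)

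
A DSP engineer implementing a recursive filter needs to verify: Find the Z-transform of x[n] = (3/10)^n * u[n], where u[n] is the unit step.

The Z-transform of a^n * u[n] is z/(z-a) for |z| > |a|.
Here a = 3/10, so X(z) = z/(z - (3/10)) = 10z/(10z - 3)
ROC: |z| > 3/10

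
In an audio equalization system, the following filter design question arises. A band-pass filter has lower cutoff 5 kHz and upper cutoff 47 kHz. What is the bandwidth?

Bandwidth = f_high - f_low
= 47 kHz - 5 kHz = 42 kHz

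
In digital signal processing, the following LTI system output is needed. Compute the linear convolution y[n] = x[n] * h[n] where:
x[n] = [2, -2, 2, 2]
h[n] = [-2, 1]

y[n] = sum_k x[k]*h[n-k]. Output length = len(x) + len(h) - 1 = 4 + 2 - 1 = 5.
y[0] = 2*-2 = -4
y[1] = -2*-2 + 2*1 = 6
y[2] = 2*-2 + -2*1 = -6
y[3] = 2*-2 + 2*1 = -2
y[4] = 2*1 = 2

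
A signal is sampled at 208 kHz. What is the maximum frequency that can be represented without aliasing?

The maximum frequency that can be represented without aliasing
is the Nyquist frequency: f_max = f_s / 2 = 208 kHz / 2 = 104 kHz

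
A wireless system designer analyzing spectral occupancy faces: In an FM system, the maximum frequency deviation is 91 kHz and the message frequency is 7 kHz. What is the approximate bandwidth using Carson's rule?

Carson's rule: BW = 2*(delta_f + f_m)
= 2*(91 + 7) kHz = 196 kHz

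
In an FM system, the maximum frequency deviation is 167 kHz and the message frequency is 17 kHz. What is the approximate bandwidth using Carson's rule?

Carson's rule: BW = 2*(delta_f + f_m)
= 2*(167 + 17) kHz = 368 kHz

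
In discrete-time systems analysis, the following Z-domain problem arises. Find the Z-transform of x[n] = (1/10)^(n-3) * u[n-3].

Time-shifting property: if X(z) = Z{x[n]}, then Z{x[n-d]} = z^(-d) * X(z)
X(z) = z/(z - 1/10) for x[n] = (1/10)^n * u[n]
Z{x[n-3]} = z^(-3) * z/(z - 1/10) = z^(-2)/(z - 1/10)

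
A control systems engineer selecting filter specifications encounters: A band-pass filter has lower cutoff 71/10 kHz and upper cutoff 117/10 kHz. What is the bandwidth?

Bandwidth = f_high - f_low
= 117/10 kHz - 71/10 kHz = 23/5 kHz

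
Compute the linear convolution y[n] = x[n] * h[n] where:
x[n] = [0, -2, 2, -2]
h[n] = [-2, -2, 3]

y[n] = sum_k x[k]*h[n-k]. Output length = len(x) + len(h) - 1 = 4 + 3 - 1 = 6.
y[0] = 0*-2 = 0
y[1] = -2*-2 + 0*-2 = 4
y[2] = 2*-2 + -2*-2 + 0*3 = 0
y[3] = -2*-2 + 2*-2 + -2*3 = -6
y[4] = -2*-2 + 2*3 = 10
y[5] = -2*3 = -6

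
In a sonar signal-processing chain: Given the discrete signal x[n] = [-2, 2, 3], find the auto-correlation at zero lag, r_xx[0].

The auto-correlation at zero lag r_xx[0] equals the signal energy.
r_xx[0] = sum of x[n]^2 = (-2)^2 + 2^2 + 3^2
= 4 + 4 + 9 = 17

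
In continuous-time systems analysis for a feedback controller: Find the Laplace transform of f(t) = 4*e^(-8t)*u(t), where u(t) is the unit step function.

Standard Laplace transform pair:
e^(-at)*u(t) <-> 1/(s+a)
With a = 8: L{4*e^(-8t)*u(t)} = 4/(s+8), ROC: Re(s) > -8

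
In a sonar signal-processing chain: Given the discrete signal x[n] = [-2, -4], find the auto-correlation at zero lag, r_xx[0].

The auto-correlation at zero lag r_xx[0] equals the signal energy.
r_xx[0] = sum of x[n]^2 = (-2)^2 + (-4)^2
= 4 + 16 = 20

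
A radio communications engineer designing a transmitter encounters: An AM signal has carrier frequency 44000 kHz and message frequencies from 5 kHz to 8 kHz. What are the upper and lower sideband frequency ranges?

Upper sideband (USB) = fc + [fm_low, fm_high] = 44000 + [5, 8] = [44005, 44008] kHz
Lower sideband (LSB) = fc - [fm_high, fm_low] = 44000 - [8, 5] = [43992, 43995] kHz
Total occupied spectrum: 43992 kHz to 44008 kHz (plus carrier at 44000 kHz)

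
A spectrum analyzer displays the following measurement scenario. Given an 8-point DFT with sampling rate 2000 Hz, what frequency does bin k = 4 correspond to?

The frequency of DFT bin k is: f_k = k * f_s / N
f_4 = 4 * 2000 / 8 = 1000 Hz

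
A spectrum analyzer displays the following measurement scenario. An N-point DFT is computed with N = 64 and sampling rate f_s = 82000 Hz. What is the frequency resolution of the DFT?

DFT frequency resolution = f_s / N
= 82000 / 64 = 5125/4 Hz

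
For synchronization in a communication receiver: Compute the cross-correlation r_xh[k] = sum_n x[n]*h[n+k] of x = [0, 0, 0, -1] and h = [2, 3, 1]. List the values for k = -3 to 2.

Both sequences indexed from 0 and zero outside their support.
Lags with overlap: k = -3 to 2.
  r_xh[-3] = x[3]*h[0] = -2
  r_xh[-2] = x[2]*h[0] + x[3]*h[1] = -3
  r_xh[-1] = x[1]*h[0] + x[2]*h[1] + x[3]*h[2] = -1
  r_xh[0] = x[0]*h[0] + x[1]*h[1] + x[2]*h[2] = 0
  r_xh[1] = x[0]*h[1] + x[1]*h[2] = 0
  r_xh[2] = x[0]*h[2] = 0
r_xh = [-2, -3, -1, 0, 0, 0] (for k = -3, ..., 2)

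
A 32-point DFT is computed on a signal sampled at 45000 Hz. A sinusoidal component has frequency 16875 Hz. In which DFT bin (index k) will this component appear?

DFT frequency resolution = f_s/N = 45000/32 = 5625/4 Hz
Bin index k = f_signal / resolution = 16875 / 5625/4 = 12
The signal frequency 16875 Hz falls in DFT bin k = 12.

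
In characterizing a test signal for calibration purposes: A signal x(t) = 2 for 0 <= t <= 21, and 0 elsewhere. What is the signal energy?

Energy = integral of |x(t)|^2 dt over the signal duration
= 2^2 * 21 = 4 * 21 = 84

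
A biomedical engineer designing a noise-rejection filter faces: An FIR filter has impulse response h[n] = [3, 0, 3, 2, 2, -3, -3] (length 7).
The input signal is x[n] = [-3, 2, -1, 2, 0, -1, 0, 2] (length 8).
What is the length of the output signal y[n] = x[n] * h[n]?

For linear convolution, the output length is:
len(y) = len(x) + len(h) - 1 = 8 + 7 - 1 = 14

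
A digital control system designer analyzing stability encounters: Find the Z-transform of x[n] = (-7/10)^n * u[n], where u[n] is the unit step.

The Z-transform of a^n * u[n] is z/(z-a) for |z| > |a|.
Here a = -7/10, so X(z) = z/(z - (-7/10)) = 10z/(10z + 7)
ROC: |z| > 7/10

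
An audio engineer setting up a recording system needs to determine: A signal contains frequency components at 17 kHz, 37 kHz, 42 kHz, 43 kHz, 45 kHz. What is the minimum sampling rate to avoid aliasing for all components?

The highest frequency component is f_max = 45 kHz.
Nyquist rate = 2 * f_max = 2 * 45 kHz = 90 kHz.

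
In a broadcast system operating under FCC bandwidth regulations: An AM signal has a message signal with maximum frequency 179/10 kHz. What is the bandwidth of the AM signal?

In AM (double-sideband), the bandwidth is twice the message frequency.
BW = 2 * f_m = 2 * 179/10 kHz = 179/5 kHz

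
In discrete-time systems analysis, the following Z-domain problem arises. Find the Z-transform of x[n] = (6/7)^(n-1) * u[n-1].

Time-shifting property: if X(z) = Z{x[n]}, then Z{x[n-d]} = z^(-d) * X(z)
X(z) = z/(z - 6/7) for x[n] = (6/7)^n * u[n]
Z{x[n-1]} = z^(-1) * z/(z - 6/7) = 1/(z - 6/7)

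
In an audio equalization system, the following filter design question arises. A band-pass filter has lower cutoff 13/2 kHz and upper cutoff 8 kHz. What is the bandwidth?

Bandwidth = f_high - f_low
= 8 kHz - 13/2 kHz = 3/2 kHz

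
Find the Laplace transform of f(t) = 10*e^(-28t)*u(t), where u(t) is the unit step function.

Standard Laplace transform pair:
e^(-at)*u(t) <-> 1/(s+a)
With a = 28: L{10*e^(-28t)*u(t)} = 10/(s+28), ROC: Re(s) > -28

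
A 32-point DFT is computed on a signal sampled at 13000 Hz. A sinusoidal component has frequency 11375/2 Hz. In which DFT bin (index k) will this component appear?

DFT frequency resolution = f_s/N = 13000/32 = 1625/4 Hz
Bin index k = f_signal / resolution = 11375/2 / 1625/4 = 14
The signal frequency 11375/2 Hz falls in DFT bin k = 14.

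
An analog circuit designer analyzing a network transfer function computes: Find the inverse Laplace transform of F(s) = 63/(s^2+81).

Standard pair: w/(s^2+w^2) <-> sin(wt)*u(t)
Recognize w^2 = 81, so w = 9; numerator 63 = 7*9.
f(t) = 7*sin(9t)*u(t)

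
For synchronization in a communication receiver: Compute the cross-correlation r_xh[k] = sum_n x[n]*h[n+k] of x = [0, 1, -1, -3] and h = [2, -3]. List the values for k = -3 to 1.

Both sequences indexed from 0 and zero outside their support.
Lags with overlap: k = -3 to 1.
  r_xh[-3] = x[3]*h[0] = -6
  r_xh[-2] = x[2]*h[0] + x[3]*h[1] = 7
  r_xh[-1] = x[1]*h[0] + x[2]*h[1] = 5
  r_xh[0] = x[0]*h[0] + x[1]*h[1] = -3
  r_xh[1] = x[0]*h[1] = 0
r_xh = [-6, 7, 5, -3, 0] (for k = -3, ..., 1)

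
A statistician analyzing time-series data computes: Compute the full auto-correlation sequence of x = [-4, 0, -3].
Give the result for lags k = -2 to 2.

r_xx[k] = sum_m x[m]*x[m+k], indexed from 0, for k = -2 to 2:
  r_xx[-2] = x[2]*x[0] = 12
  r_xx[-1] = x[1]*x[0] + x[2]*x[1] = 0
  r_xx[0] = x[0]*x[0] + x[1]*x[1] + x[2]*x[2] = 25
  r_xx[1] = x[0]*x[1] + x[1]*x[2] = 0
  r_xx[2] = x[0]*x[2] = 12
r_xx = [12, 0, 25, 0, 12]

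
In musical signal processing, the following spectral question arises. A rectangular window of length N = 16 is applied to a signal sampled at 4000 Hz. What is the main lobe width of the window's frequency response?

For a rectangular window of length N,
the main lobe width in frequency is 2*f_s/N.
= 2*4000/16 = 500 Hz
This determines the minimum frequency separation for resolving two sinusoids.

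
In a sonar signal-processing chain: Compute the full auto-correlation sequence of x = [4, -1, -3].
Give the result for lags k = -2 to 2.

r_xx[k] = sum_m x[m]*x[m+k], indexed from 0, for k = -2 to 2:
  r_xx[-2] = x[2]*x[0] = -12
  r_xx[-1] = x[1]*x[0] + x[2]*x[1] = -1
  r_xx[0] = x[0]*x[0] + x[1]*x[1] + x[2]*x[2] = 26
  r_xx[1] = x[0]*x[1] + x[1]*x[2] = -1
  r_xx[2] = x[0]*x[2] = -12
r_xx = [-12, -1, 26, -1, -12]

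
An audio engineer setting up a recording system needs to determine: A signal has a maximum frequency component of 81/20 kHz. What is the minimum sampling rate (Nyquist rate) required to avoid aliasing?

By the Nyquist-Shannon sampling theorem,
the minimum sampling rate (Nyquist rate) must be at least 2 * f_max.
Nyquist rate = 2 * 81/20 kHz = 81/10 kHz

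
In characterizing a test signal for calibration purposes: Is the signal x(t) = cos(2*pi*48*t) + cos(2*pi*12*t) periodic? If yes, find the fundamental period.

f1 = 48 Hz, f2 = 12 Hz
Period T1 = 1/48, T2 = 1/12
Ratio T1/T2 = 12/48, which is rational.
The signal is periodic with fundamental period T = 1/GCD(48,12) = 1/12 s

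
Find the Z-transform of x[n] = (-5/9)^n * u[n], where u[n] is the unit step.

The Z-transform of a^n * u[n] is z/(z-a) for |z| > |a|.
Here a = -5/9, so X(z) = z/(z - (-5/9)) = 9z/(9z + 5)
ROC: |z| > 5/9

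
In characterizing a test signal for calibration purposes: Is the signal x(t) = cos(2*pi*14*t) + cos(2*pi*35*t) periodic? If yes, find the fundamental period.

f1 = 14 Hz, f2 = 35 Hz
Period T1 = 1/14, T2 = 1/35
Ratio T1/T2 = 35/14, which is rational.
The signal is periodic with fundamental period T = 1/GCD(14,35) = 1/7 s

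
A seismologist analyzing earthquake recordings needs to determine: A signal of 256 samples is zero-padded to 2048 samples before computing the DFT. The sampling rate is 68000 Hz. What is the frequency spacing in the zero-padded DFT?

Original DFT: N = 256, resolution = f_s/N = 68000/256 = 2125/8 Hz
Zero-padded DFT: N = 2048, resolution = f_s/N = 68000/2048 = 2125/64 Hz
Zero-padding interpolates the spectrum (finer frequency grid)
but does NOT improve the true spectral resolution (ability to resolve close frequencies).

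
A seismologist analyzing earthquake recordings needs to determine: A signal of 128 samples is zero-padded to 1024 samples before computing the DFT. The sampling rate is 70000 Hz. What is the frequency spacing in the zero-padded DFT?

Original DFT: N = 128, resolution = f_s/N = 70000/128 = 4375/8 Hz
Zero-padded DFT: N = 1024, resolution = f_s/N = 70000/1024 = 4375/64 Hz
Zero-padding interpolates the spectrum (finer frequency grid)
but does NOT improve the true spectral resolution (ability to resolve close frequencies).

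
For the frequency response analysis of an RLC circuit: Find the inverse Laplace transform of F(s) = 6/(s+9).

Standard pair: k/(s+a) <-> k*e^(-at)*u(t)
With k=6, a=9: f(t) = 6*e^(-9t)*u(t)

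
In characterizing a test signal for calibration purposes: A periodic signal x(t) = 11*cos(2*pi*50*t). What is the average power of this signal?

Average power of A*cos(wt) is A^2/2.
P = 11^2 / 2 = 121/2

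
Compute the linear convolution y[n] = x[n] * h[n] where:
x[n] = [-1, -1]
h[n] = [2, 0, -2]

y[n] = sum_k x[k]*h[n-k]. Output length = len(x) + len(h) - 1 = 2 + 3 - 1 = 4.
y[0] = -1*2 = -2
y[1] = -1*2 + -1*0 = -2
y[2] = -1*0 + -1*-2 = 2
y[3] = -1*-2 = 2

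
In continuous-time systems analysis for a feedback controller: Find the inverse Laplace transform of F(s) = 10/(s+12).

Standard pair: k/(s+a) <-> k*e^(-at)*u(t)
With k=10, a=12: f(t) = 10*e^(-12t)*u(t)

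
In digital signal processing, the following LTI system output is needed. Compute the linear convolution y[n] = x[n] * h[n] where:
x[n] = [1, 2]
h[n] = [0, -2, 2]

y[n] = sum_k x[k]*h[n-k]. Output length = len(x) + len(h) - 1 = 2 + 3 - 1 = 4.
y[0] = 1*0 = 0
y[1] = 2*0 + 1*-2 = -2
y[2] = 2*-2 + 1*2 = -2
y[3] = 2*2 = 4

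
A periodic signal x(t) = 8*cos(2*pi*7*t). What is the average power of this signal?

Average power of A*cos(wt) is A^2/2.
P = 8^2 / 2 = 64/2 = 32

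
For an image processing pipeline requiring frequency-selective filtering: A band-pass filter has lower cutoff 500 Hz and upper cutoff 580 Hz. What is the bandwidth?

Bandwidth = f_high - f_low
= 580 Hz - 500 Hz = 80 Hz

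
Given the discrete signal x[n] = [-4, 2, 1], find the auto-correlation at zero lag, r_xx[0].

The auto-correlation at zero lag r_xx[0] equals the signal energy.
r_xx[0] = sum of x[n]^2 = (-4)^2 + 2^2 + 1^2
= 16 + 4 + 1 = 21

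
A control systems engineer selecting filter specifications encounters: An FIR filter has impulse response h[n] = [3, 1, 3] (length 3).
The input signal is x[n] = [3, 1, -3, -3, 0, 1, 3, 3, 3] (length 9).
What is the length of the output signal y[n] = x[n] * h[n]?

For linear convolution, the output length is:
len(y) = len(x) + len(h) - 1 = 9 + 3 - 1 = 11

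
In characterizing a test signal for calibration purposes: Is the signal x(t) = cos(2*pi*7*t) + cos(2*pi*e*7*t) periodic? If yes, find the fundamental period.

f1 = 7 Hz, f2 = 7*e Hz
Ratio f2/f1 = e, which is irrational.
Since the frequency ratio is irrational, no common period exists.
The signal is not periodic.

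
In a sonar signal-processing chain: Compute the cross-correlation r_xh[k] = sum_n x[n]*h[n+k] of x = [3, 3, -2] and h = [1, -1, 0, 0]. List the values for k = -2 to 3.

Both sequences indexed from 0 and zero outside their support.
Lags with overlap: k = -2 to 3.
  r_xh[-2] = x[2]*h[0] = -2
  r_xh[-1] = x[1]*h[0] + x[2]*h[1] = 5
  r_xh[0] = x[0]*h[0] + x[1]*h[1] + x[2]*h[2] = 0
  r_xh[1] = x[0]*h[1] + x[1]*h[2] + x[2]*h[3] = -3
  r_xh[2] = x[0]*h[2] + x[1]*h[3] = 0
  r_xh[3] = x[0]*h[3] = 0
r_xh = [-2, 5, 0, -3, 0, 0] (for k = -2, ..., 3)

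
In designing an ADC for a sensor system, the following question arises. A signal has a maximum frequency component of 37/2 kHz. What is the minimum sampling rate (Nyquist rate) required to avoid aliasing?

By the Nyquist-Shannon sampling theorem,
the minimum sampling rate (Nyquist rate) must be at least 2 * f_max.
Nyquist rate = 2 * 37/2 kHz = 37 kHz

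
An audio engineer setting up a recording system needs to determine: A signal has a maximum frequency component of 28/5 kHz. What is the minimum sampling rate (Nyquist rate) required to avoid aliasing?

By the Nyquist-Shannon sampling theorem,
the minimum sampling rate (Nyquist rate) must be at least 2 * f_max.
Nyquist rate = 2 * 28/5 kHz = 56/5 kHz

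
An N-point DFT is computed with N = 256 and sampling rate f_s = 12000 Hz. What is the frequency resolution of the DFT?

DFT frequency resolution = f_s / N
= 12000 / 256 = 375/8 Hz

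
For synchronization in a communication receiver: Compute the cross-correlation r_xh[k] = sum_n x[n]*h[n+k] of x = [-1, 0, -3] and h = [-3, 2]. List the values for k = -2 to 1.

Both sequences indexed from 0 and zero outside their support.
Lags with overlap: k = -2 to 1.
  r_xh[-2] = x[2]*h[0] = 9
  r_xh[-1] = x[1]*h[0] + x[2]*h[1] = -6
  r_xh[0] = x[0]*h[0] + x[1]*h[1] = 3
  r_xh[1] = x[0]*h[1] = -2
r_xh = [9, -6, 3, -2] (for k = -2, ..., 1)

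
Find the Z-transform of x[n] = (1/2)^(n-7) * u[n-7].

Time-shifting property: if X(z) = Z{x[n]}, then Z{x[n-d]} = z^(-d) * X(z)
X(z) = z/(z - 1/2) for x[n] = (1/2)^n * u[n]
Z{x[n-7]} = z^(-7) * z/(z - 1/2) = z^(-6)/(z - 1/2)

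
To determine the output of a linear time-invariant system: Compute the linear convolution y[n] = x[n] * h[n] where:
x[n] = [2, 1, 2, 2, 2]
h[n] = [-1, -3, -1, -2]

y[n] = sum_k x[k]*h[n-k]. Output length = len(x) + len(h) - 1 = 5 + 4 - 1 = 8.
y[0] = 2*-1 = -2
y[1] = 1*-1 + 2*-3 = -7
y[2] = 2*-1 + 1*-3 + 2*-1 = -7
y[3] = 2*-1 + 2*-3 + 1*-1 + 2*-2 = -13
y[4] = 2*-1 + 2*-3 + 2*-1 + 1*-2 = -12
y[5] = 2*-3 + 2*-1 + 2*-2 = -12
y[6] = 2*-1 + 2*-2 = -6
y[7] = 2*-2 = -4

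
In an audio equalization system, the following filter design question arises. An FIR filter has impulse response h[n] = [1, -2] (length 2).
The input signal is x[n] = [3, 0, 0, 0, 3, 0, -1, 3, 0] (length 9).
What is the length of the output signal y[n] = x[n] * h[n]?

For linear convolution, the output length is:
len(y) = len(x) + len(h) - 1 = 9 + 2 - 1 = 10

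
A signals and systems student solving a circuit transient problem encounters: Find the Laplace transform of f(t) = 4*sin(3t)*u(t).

Standard pair: sin(wt)*u(t) <-> w/(s^2+w^2)
With w = 3: L{4*sin(3t)*u(t)} = 12/(s^2+9)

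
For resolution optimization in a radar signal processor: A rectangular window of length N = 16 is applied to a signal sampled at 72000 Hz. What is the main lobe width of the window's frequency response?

For a rectangular window of length N,
the main lobe width in frequency is 2*f_s/N.
= 2*72000/16 = 9000 Hz
This determines the minimum frequency separation for resolving two sinusoids.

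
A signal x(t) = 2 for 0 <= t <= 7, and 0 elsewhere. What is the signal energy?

Energy = integral of |x(t)|^2 dt over the signal duration
= 2^2 * 7 = 4 * 7 = 28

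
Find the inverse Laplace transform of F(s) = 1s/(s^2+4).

Standard pair: s/(s^2+w^2) <-> cos(wt)*u(t)
With k=1, w=2: f(t) = cos(2t)*u(t)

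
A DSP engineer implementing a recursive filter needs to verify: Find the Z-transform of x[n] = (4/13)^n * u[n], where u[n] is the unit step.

The Z-transform of a^n * u[n] is z/(z-a) for |z| > |a|.
Here a = 4/13, so X(z) = z/(z - (4/13)) = 13z/(13z - 4)
ROC: |z| > 4/13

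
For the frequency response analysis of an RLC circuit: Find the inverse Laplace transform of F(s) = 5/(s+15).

Standard pair: k/(s+a) <-> k*e^(-at)*u(t)
With k=5, a=15: f(t) = 5*e^(-15t)*u(t)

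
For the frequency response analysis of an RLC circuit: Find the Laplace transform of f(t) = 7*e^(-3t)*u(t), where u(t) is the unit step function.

Standard Laplace transform pair:
e^(-at)*u(t) <-> 1/(s+a)
With a = 3: L{7*e^(-3t)*u(t)} = 7/(s+3), ROC: Re(s) > -3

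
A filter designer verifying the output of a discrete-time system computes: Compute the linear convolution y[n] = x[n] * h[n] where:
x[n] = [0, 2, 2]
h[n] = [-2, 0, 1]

y[n] = sum_k x[k]*h[n-k]. Output length = len(x) + len(h) - 1 = 3 + 3 - 1 = 5.
y[0] = 0*-2 = 0
y[1] = 2*-2 + 0*0 = -4
y[2] = 2*-2 + 2*0 + 0*1 = -4
y[3] = 2*0 + 2*1 = 2
y[4] = 2*1 = 2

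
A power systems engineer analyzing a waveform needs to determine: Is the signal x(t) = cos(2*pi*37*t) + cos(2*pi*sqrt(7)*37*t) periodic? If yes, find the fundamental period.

f1 = 37 Hz, f2 = 37*sqrt(7) Hz
Ratio f2/f1 = sqrt(7), which is irrational.
Since the frequency ratio is irrational, no common period exists.
The signal is not periodic.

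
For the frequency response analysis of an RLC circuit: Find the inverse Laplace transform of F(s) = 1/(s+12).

Standard pair: k/(s+a) <-> k*e^(-at)*u(t)
With k=1, a=12: f(t) = e^(-12t)*u(t)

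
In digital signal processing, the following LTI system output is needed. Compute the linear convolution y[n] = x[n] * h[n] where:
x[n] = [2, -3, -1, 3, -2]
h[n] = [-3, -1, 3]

y[n] = sum_k x[k]*h[n-k]. Output length = len(x) + len(h) - 1 = 5 + 3 - 1 = 7.
y[0] = 2*-3 = -6
y[1] = -3*-3 + 2*-1 = 7
y[2] = -1*-3 + -3*-1 + 2*3 = 12
y[3] = 3*-3 + -1*-1 + -3*3 = -17
y[4] = -2*-3 + 3*-1 + -1*3 = 0
y[5] = -2*-1 + 3*3 = 11
y[6] = -2*3 = -6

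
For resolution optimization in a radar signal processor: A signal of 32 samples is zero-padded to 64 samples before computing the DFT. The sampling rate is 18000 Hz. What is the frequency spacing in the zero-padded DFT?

Original DFT: N = 32, resolution = f_s/N = 18000/32 = 1125/2 Hz
Zero-padded DFT: N = 64, resolution = f_s/N = 18000/64 = 1125/4 Hz
Zero-padding interpolates the spectrum (finer frequency grid)
but does NOT improve the true spectral resolution (ability to resolve close frequencies).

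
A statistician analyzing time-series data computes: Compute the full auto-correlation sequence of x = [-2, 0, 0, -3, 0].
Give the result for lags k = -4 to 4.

r_xx[k] = sum_m x[m]*x[m+k], indexed from 0, for k = -4 to 4:
  r_xx[-4] = x[4]*x[0] = 0
  r_xx[-3] = x[3]*x[0] + x[4]*x[1] = 6
  r_xx[-2] = x[2]*x[0] + x[3]*x[1] + x[4]*x[2] = 0
  r_xx[-1] = x[1]*x[0] + x[2]*x[1] + x[3]*x[2] + x[4]*x[3] = 0
  r_xx[0] = x[0]*x[0] + x[1]*x[1] + x[2]*x[2] + x[3]*x[3] + x[4]*x[4] = 13
  r_xx[1] = x[0]*x[1] + x[1]*x[2] + x[2]*x[3] + x[3]*x[4] = 0
  r_xx[2] = x[0]*x[2] + x[1]*x[3] + x[2]*x[4] = 0
  r_xx[3] = x[0]*x[3] + x[1]*x[4] = 6
  r_xx[4] = x[0]*x[4] = 0
r_xx = [0, 6, 0, 0, 13, 0, 0, 6, 0]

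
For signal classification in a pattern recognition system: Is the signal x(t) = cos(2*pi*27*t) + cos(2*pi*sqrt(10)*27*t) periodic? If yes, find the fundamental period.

f1 = 27 Hz, f2 = 27*sqrt(10) Hz
Ratio f2/f1 = sqrt(10), which is irrational.
Since the frequency ratio is irrational, no common period exists.
The signal is not periodic.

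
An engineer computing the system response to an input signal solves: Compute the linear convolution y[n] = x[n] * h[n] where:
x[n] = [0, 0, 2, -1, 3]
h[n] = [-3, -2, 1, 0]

y[n] = sum_k x[k]*h[n-k]. Output length = len(x) + len(h) - 1 = 5 + 4 - 1 = 8.
y[0] = 0*-3 = 0
y[1] = 0*-3 + 0*-2 = 0
y[2] = 2*-3 + 0*-2 + 0*1 = -6
y[3] = -1*-3 + 2*-2 + 0*1 + 0*0 = -1
y[4] = 3*-3 + -1*-2 + 2*1 + 0*0 = -5
y[5] = 3*-2 + -1*1 + 2*0 = -7
y[6] = 3*1 + -1*0 = 3
y[7] = 3*0 = 0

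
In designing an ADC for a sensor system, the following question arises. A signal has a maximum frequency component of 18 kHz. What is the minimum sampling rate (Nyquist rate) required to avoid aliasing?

By the Nyquist-Shannon sampling theorem,
the minimum sampling rate (Nyquist rate) must be at least 2 * f_max.
Nyquist rate = 2 * 18 kHz = 36 kHz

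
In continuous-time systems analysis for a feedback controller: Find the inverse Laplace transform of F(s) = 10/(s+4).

Standard pair: k/(s+a) <-> k*e^(-at)*u(t)
With k=10, a=4: f(t) = 10*e^(-4t)*u(t)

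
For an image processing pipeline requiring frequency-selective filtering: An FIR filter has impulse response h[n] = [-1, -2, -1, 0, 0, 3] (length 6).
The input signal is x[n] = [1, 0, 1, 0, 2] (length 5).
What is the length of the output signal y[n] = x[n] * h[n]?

For linear convolution, the output length is:
len(y) = len(x) + len(h) - 1 = 5 + 6 - 1 = 10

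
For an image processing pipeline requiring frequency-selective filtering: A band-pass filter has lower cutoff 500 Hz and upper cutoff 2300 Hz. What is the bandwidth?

Bandwidth = f_high - f_low
= 2300 Hz - 500 Hz = 1800 Hz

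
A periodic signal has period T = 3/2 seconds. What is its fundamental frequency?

The fundamental frequency is the reciprocal of the period.
f = 1/T = 1/(3/2) = 2/3 Hz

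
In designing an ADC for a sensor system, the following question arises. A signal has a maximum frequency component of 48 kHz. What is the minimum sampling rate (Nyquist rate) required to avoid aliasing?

By the Nyquist-Shannon sampling theorem,
the minimum sampling rate (Nyquist rate) must be at least 2 * f_max.
Nyquist rate = 2 * 48 kHz = 96 kHz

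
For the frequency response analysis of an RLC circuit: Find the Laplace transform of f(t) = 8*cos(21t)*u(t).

Standard pair: cos(wt)*u(t) <-> s/(s^2+w^2)
With w = 21: L{8*cos(21t)*u(t)} = 8s/(s^2+441)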